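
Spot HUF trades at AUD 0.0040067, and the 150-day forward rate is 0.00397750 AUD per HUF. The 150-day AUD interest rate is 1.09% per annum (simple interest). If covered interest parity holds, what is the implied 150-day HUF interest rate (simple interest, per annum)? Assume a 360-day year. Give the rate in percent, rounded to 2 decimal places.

T = 150/360 years.
By CIP, F/S equals the AUD-to-HUF growth ratio: 0.0039775/0.0040067 = 0.9927122.
AUD growth factor: 1 + 0.0109×150/360 = 1.0045417.
Hence g_HUF = 1.0119163.
(1.0119163 − 1)/T = 0.028599, i.e. 2.86%.

2.86%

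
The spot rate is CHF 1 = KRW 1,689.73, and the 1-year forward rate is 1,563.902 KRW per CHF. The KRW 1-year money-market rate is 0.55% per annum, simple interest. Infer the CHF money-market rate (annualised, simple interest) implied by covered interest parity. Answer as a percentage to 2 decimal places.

8.64%

T = 1 year.
F/S = 1563.902/1689.73 = 0.9255337 = (growth of KRW) / (growth of CHF).
KRW growth factor: 1 + 0.0055×1 = 1.005500.
So the CHF growth factor = 1.0864002.
r = (1.0864002 − 1)/1 = 0.086400 → 8.64%.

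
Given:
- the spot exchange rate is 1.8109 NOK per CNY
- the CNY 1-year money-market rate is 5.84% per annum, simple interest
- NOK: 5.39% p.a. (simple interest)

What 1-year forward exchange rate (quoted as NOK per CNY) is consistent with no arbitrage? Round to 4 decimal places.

1.8032

T = 1 year.
Growth of 1 NOK over T: 1 + 0.0539×1 = 1.053900.
CNY accumulates by 1 + 0.0584×1 = 1.058400.
So F = 1.8109 × 1.053900 / 1.058400 = 1.803201 (NOK/CNY).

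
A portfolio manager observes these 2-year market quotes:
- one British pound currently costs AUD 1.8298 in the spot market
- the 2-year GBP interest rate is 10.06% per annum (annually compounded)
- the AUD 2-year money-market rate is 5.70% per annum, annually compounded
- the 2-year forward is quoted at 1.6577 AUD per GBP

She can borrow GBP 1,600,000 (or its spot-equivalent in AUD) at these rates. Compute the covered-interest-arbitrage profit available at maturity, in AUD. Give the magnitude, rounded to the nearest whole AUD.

T = 2 years.
Invest the GBP and cover forward: 1,600,000 × 1.21132036 × 1.6577 = AUD 3,212,809.22.
Convert at spot and invest in AUD: 1,600,000 × 1.8298 × 1.117249 = AUD 3,270,947.55.
The quoted forward undervalues GBP, so borrow GBP, convert to AUD at spot, deposit the AUD at 5.70%, and buy GBP forward at 1.6577 to cover the loan.
Profit = 3,270,947.55 − 3,212,809.22 = AUD 58,138.

AUD 58,138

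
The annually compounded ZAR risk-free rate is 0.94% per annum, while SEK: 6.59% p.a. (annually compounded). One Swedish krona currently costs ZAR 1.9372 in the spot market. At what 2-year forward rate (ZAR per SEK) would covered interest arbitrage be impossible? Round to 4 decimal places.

1.7373

T = 2 years.
Growth of 1 ZAR over T: (1 + 0.0094)^2 = 1.0188884.
Growth of 1 SEK over T: (1 + 0.0659)^2 = 1.1361428.
CIP: F = S · (grow ZAR)/(grow SEK) = 1.9372 × 1.0188884/1.1361428 = 1.737273 ZAR per SEK.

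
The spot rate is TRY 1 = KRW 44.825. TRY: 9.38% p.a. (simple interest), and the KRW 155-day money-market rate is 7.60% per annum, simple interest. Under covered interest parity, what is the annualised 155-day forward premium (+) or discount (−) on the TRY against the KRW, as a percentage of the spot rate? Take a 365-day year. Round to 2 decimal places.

T = 155/365 years.
CIP forward (KRW per TRY) = 44.825 × 1.032274/1.0398329 = 44.499152.
(F − S)/S ÷ T = (44.499152 − 44.825)/44.825/(155/365) = -0.017118 → -1.71%.

-1.71%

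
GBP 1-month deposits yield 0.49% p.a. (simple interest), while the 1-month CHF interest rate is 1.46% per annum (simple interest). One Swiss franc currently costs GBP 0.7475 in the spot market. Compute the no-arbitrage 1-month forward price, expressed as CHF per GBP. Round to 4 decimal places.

T = 1/12 years.
Growth of 1 GBP over T: 1 + 0.0049×1/12 = 1.0004083.
Growth of 1 CHF over T: 1 + 0.0146×1/12 = 1.0012167.
So F = 0.7475 × 1.0004083 / 1.0012167 = 0.7468965 (GBP/CHF).
Invert for CHF per GBP: 1 / 0.7468965 = 1.3389.

1.3389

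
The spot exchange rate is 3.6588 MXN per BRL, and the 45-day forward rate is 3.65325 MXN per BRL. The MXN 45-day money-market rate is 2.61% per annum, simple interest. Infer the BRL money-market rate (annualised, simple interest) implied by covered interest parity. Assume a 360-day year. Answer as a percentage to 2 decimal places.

T = 45/360 years.
F/S = 3.65325/3.6588 = 0.9984831 = (growth of MXN) / (growth of BRL).
MXN growth factor: 1 + 0.0261×45/360 = 1.0032625.
Hence g_BRL = 1.0047867.
(1.0047867 − 1)/T = 0.038294, i.e. 3.83%.

3.83%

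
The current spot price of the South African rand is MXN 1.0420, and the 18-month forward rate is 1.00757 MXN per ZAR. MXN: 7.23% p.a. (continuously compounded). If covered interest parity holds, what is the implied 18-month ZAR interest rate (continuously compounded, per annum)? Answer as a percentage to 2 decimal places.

9.47%

T = 18/12 years.
CIP gives F = S · g_MXN/g_ZAR, so g_MXN/g_ZAR = 1.00757/1.042 = 0.9669578.
MXN growth factor: e^(0.0723×18/12) = 1.1145492.
So the ZAR growth factor = 1.1526348.
Take logs: ln 1.1526348 / (18/12) = 0.094700, so 9.47%.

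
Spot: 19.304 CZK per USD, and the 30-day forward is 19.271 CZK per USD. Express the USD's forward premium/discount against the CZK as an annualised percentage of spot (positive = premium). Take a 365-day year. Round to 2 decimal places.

T = 30/365 years.
(F − S)/S = (19.271 − 19.304)/19.304 = -0.0017095.
Annualise by dividing by T: -0.0017095 / (30/365) = -0.020799 → -2.08%.

-2.08%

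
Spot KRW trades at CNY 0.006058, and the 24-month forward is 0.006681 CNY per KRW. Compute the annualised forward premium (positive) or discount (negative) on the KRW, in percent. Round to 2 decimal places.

T = 2 years.
Period premium: (0.006681 − 0.006058)/0.006058 = 0.1028392.
Per annum: 0.1028392 / 2 = 0.051420 = 5.14%.

+5.14%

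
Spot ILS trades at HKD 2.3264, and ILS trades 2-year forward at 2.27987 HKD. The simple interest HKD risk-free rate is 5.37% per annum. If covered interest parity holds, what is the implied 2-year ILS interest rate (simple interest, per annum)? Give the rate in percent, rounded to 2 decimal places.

T = 2 years.
F/S = 2.27987/2.3264 = 0.9799991 = (growth of HKD) / (growth of ILS).
The HKD side grows by 1 + 0.0537×2 = 1.107400.
That pins the ILS growth at 1.130001.
(1.130001 − 1)/T = 0.065001, i.e. 6.50%.

6.50%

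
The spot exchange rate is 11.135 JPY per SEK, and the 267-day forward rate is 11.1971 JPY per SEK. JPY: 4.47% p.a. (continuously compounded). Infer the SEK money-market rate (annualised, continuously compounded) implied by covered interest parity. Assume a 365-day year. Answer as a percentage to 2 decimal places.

T = 267/365 years.
CIP gives F = S · g_JPY/g_SEK, so g_JPY/g_SEK = 11.1971/11.135 = 1.0055770.
JPY growth factor: e^(0.0447×267/365) = 1.0332388.
Hence g_SEK = 1.0275084.
r = ln(1.0275084)/(267/365) = 0.037097 → 3.71%.

3.71%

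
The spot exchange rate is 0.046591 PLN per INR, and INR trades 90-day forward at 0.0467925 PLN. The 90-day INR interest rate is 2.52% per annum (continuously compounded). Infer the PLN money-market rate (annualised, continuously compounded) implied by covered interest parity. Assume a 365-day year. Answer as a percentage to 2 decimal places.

4.27%

T = 90/365 years.
By CIP, F/S equals the PLN-to-INR growth ratio: 0.0467925/0.046591 = 1.0043249.
The INR side grows by e^(0.0252×90/365) = 1.006233.
That pins the PLN growth at 1.0105849.
Take logs: ln 1.0105849 / (90/365) = 0.042702, so 4.27%.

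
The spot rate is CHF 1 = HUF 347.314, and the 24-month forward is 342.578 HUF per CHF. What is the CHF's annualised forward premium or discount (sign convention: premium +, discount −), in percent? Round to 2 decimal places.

-0.68%

T = 2 years.
(F − S)/S = (342.578 − 347.314)/347.314 = -0.0136361.
×(1/T) gives -0.68% p.a.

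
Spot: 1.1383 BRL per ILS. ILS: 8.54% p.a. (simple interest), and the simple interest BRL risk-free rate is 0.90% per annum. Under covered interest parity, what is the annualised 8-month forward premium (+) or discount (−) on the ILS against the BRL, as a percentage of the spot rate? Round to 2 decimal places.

-7.23%

T = 8/12 years.
F = S · g_BRL/g_ILS = 1.1383 × 1.006000/1.0569333 = 1.0834457.
(F − S)/S ÷ T = (1.0834457 − 1.1383)/1.1383/(8/12) = -0.072285 → -7.23%.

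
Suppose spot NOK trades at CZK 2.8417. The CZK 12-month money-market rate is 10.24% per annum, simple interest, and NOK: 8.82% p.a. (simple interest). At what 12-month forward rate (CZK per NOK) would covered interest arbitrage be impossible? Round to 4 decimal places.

T = 1 year.
CZK accumulates by 1 + 0.1024×1 = 1.102400.
NOK accumulates by 1 + 0.0882×1 = 1.088200.
Forward (CZK per NOK) = 2.8417 × 1.102400 / 1.088200 = 2.878782.

2.8788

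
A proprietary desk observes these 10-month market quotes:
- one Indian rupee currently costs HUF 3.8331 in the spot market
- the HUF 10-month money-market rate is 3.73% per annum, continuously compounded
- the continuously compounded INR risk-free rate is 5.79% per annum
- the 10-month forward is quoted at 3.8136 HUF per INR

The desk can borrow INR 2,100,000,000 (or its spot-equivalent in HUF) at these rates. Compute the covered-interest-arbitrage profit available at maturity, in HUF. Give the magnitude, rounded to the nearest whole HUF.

T = 10/12 years.
Invest the INR and cover forward: 2,100,000,000 × 1.049432980778 × 3.8136 = HUF 8,404,446,992.54.
Convert at spot and invest in HUF: 2,100,000,000 × 3.8331 × 1.031571464593 = HUF 8,303,644,819.96.
The quoted forward overvalues INR, so borrow HUF, buy INR at spot, deposit the INR at 5.79%, and sell the proceeds forward at 3.8136.
Profit = 8,404,446,992.54 − 8,303,644,819.96 = HUF 100,802,173.

HUF 100,802,173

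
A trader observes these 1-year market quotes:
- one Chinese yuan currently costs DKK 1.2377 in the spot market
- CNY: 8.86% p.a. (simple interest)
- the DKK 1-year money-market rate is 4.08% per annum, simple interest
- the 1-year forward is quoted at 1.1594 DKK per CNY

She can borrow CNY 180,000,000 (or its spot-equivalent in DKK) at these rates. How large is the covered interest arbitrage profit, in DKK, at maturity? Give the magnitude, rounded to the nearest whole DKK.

DKK 4,693,558

T = 1 year.
Route A — deposit CNY, sell forward: 180,000,000 × 1.088600 × 1.1594 = DKK 227,182,111.20.
Route B — convert at spot, deposit DKK: 180,000,000 × 1.2377 × 1.040800 = DKK 231,875,668.80.
The quoted forward undervalues CNY, so borrow CNY, convert to DKK at spot, deposit the DKK at 4.08%, and buy CNY forward at 1.1594 to cover the loan.
The gap between the two covered legs is DKK 4,693,558.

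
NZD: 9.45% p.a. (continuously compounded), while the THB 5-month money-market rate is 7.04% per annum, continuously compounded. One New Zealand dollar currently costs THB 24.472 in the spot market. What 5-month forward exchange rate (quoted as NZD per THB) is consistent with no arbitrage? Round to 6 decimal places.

0.041275

T = 5/12 years.
THB growth factor: e^(0.0704×5/12) = 1.0297678.
NZD accumulates by e^(0.0945×5/12) = 1.0401605.
So F = 24.472 × 1.0297678 / 1.0401605 = 24.22749 (THB/NZD).
Quoted the other way: 1/24.22749 = 0.041275 NZD per THB.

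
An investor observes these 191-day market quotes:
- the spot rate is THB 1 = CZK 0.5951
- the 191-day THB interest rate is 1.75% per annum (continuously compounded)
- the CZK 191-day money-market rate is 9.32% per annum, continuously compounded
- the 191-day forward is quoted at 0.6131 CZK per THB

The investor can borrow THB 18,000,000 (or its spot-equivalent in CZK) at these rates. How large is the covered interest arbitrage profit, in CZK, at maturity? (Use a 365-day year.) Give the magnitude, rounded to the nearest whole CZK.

CZK 109,843

T = 191/365 years.
Route A — deposit THB, sell forward: 18,000,000 × 1.0091995927 × 0.6131 = CZK 11,137,324.87.
Route B — convert at spot, deposit CZK: 18,000,000 × 0.5951 × 1.0499792593 = CZK 11,247,167.83.
The quoted forward undervalues THB, so borrow THB, convert to CZK at spot, deposit the CZK at 9.32%, and buy THB forward at 0.6131 to cover the loan.
Arbitrage profit = |11,137,324.87 − 11,247,167.83| = CZK 109,843.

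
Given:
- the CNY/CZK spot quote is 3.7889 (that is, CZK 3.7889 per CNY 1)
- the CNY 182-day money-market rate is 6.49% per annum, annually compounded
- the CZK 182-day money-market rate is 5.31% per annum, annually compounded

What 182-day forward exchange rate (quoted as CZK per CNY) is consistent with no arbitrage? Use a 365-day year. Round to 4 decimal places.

3.7679

T = 182/365 years.
CZK growth factor: (1 + 0.0531)^(182/365) = 1.0261339.
CNY accumulates by (1 + 0.0649)^(182/365) = 1.031851.
So F = 3.7889 × 1.0261339 / 1.031851 = 3.767907 (CZK/CNY).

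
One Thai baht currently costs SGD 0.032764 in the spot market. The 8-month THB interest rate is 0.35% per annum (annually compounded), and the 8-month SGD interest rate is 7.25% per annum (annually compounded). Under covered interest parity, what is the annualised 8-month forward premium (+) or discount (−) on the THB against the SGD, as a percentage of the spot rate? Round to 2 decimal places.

+6.80%

T = 8/12 years.
F = S · g_SGD/g_THB = 0.032764 × 1.0477674/1.002332 = 0.034249182.
(F − S)/S ÷ T = (0.034249182 − 0.032764)/0.032764/(8/12) = 0.067995 → 6.80%.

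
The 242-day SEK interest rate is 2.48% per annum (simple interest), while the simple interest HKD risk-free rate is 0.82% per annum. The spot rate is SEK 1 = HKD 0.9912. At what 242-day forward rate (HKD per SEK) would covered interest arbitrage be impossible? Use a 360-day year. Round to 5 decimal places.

0.98032

T = 242/360 years.
HKD growth factor: 1 + 0.0082×242/360 = 1.0055122.
Growth of 1 SEK over T: 1 + 0.0248×242/360 = 1.0166711.
CIP: F = S · (grow HKD)/(grow SEK) = 0.9912 × 1.0055122/1.0166711 = 0.9803207 HKD per SEK.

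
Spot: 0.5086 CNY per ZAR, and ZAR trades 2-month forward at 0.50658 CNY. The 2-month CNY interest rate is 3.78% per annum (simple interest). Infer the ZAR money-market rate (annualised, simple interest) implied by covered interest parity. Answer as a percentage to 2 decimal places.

6.19%

T = 2/12 years.
F/S = 0.50658/0.5086 = 0.9960283 = (growth of CNY) / (growth of ZAR).
CNY growth factor: 1 + 0.0378×2/12 = 1.006300.
So the ZAR growth factor = 1.0103127.
(1.0103127 − 1)/T = 0.061876, i.e. 6.19%.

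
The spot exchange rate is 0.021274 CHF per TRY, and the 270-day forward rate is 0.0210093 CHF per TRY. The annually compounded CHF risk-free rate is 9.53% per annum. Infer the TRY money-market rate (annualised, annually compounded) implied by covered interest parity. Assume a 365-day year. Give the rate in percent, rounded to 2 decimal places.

T = 270/365 years.
By CIP, F/S equals the CHF-to-TRY growth ratio: 0.0210093/0.021274 = 0.9875576.
CHF growth factor: (1 + 0.0953)^(270/365) = 1.0696548.
So the TRY growth factor = 1.0831316.
r = 1.0831316^(365/270) − 1 = 0.113997 → 11.40%.

11.40%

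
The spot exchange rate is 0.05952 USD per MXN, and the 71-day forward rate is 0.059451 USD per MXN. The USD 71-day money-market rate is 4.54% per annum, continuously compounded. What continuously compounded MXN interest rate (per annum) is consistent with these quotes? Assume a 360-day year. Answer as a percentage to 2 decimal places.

5.13%

T = 71/360 years.
CIP gives F = S · g_USD/g_MXN, so g_USD/g_MXN = 0.059451/0.05952 = 0.9988407.
USD growth factor: e^(0.0454×71/360) = 1.0089941.
So the MXN growth factor = 1.0101652.
r = ln(1.0101652)/(71/360) = 0.051282 → 5.13%.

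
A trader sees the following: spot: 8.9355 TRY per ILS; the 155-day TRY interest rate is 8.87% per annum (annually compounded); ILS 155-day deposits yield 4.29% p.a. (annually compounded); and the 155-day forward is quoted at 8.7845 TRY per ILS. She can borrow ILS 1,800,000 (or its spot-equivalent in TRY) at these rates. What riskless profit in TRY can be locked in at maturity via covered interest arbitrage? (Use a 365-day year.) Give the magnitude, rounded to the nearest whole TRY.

TRY 578,272

T = 155/365 years.
Keep in ILS, deliver into the forward: 1,800,000·1.0179979095·8.7845 = TRY 16,096,684.74.
Swap to TRY now, deposit: 1,800,000·8.9355·1.036748355 = TRY 16,674,956.87.
The quoted forward undervalues ILS, so borrow ILS, convert to TRY at spot, deposit the TRY at 8.87%, and buy ILS forward at 8.7845 to cover the loan.
The gap between the two covered legs is TRY 578,272.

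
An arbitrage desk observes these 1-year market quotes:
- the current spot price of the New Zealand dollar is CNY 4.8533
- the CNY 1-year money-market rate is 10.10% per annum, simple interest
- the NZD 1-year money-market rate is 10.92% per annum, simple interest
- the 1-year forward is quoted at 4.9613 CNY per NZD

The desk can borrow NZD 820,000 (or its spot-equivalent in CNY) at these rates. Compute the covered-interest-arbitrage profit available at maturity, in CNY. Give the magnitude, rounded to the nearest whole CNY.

CNY 130,864

T = 1 year.
Route A — deposit NZD, sell forward: 820,000 × 1.109200 × 4.9613 = CNY 4,512,520.65.
Route B — convert at spot, deposit CNY: 820,000 × 4.8533 × 1.101000 = CNY 4,381,656.31.
The quoted forward overvalues NZD, so borrow CNY, buy NZD at spot, deposit the NZD at 10.92%, and sell the proceeds forward at 4.9613.
The gap between the two covered legs is CNY 130,864.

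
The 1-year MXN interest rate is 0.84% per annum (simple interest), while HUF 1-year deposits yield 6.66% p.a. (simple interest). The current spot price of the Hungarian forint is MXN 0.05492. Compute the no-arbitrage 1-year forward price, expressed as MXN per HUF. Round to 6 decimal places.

T = 1 year.
MXN growth factor: 1 + 0.0084×1 = 1.008400.
HUF growth factor: 1 + 0.0666×1 = 1.066600.
So F = 0.05492 × 1.008400 / 1.066600 = 0.05192324 (MXN/HUF).

0.051923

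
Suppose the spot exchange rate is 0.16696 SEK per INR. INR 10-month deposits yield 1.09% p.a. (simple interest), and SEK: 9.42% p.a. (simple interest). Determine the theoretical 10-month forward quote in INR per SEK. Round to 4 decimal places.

T = 10/12 years.
Growth of 1 SEK over T: 1 + 0.0942×10/12 = 1.078500.
INR accumulates by 1 + 0.0109×10/12 = 1.0090833.
So F = 0.16696 × 1.078500 / 1.0090833 = 0.1784455 (SEK/INR).
Invert for INR per SEK: 1 / 0.1784455 = 5.6040.

5.6040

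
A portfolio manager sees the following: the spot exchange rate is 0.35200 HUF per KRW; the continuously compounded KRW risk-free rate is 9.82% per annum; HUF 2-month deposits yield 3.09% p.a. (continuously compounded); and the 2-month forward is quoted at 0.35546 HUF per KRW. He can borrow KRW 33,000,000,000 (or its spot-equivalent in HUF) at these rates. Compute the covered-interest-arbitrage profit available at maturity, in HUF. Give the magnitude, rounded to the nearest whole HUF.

HUF 247,766,913

T = 2/12 years.
Invest the KRW and cover forward: 33,000,000,000 × 1.016501334239 × 0.35546 = HUF 11,923,743,620.86.
Convert at spot and invest in HUF: 33,000,000,000 × 0.35200 × 1.005163284044 = HUF 11,675,976,707.46.
The quoted forward overvalues KRW, so borrow HUF, buy KRW at spot, deposit the KRW at 9.82%, and sell the proceeds forward at 0.35546.
The gap between the two covered legs is HUF 247,766,913.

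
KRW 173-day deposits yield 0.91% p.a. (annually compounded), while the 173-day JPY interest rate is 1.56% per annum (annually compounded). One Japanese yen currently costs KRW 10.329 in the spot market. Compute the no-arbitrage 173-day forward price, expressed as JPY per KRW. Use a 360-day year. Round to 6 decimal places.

T = 173/360 years.
KRW accumulates by (1 + 0.0091)^(173/360) = 1.0043628.
JPY growth factor: (1 + 0.0156)^(173/360) = 1.0074665.
Forward (KRW per JPY) = 10.329 × 1.0043628 / 1.0074665 = 10.29718.
Quoted the other way: 1/10.29718 = 0.097114 JPY per KRW.

0.097114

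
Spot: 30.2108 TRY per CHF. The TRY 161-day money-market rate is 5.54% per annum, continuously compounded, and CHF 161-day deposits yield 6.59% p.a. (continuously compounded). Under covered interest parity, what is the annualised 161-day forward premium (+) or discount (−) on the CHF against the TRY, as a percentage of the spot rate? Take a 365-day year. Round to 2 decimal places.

-1.05%

T = 161/365 years.
No-arbitrage forward: 30.2108 × 1.0247377 / 1.0294948 = 30.0712016 TRY/CHF.
(F − S)/S ÷ T = (30.0712016 − 30.2108)/30.2108/(161/365) = -0.010476 → -1.05%.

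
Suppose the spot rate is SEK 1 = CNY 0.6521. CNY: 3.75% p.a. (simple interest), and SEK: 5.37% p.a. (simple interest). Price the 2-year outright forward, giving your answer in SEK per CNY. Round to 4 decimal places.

T = 2 years.
CNY growth factor: 1 + 0.0375×2 = 1.075000.
SEK growth factor: 1 + 0.0537×2 = 1.107400.
Forward (CNY per SEK) = 0.6521 × 1.075000 / 1.107400 = 0.6330210.
Quoted the other way: 1/0.6330210 = 1.5797 SEK per CNY.

1.5797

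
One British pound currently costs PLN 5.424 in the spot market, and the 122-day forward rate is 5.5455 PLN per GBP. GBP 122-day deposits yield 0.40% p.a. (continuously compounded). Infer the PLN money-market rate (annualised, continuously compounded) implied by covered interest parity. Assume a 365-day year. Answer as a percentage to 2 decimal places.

7.03%

T = 122/365 years.
By CIP, F/S equals the PLN-to-GBP growth ratio: 5.5455/5.424 = 1.0224004.
The GBP side grows by e^(0.0040×122/365) = 1.0013379.
So the PLN growth factor = 1.0237683.
r = ln(1.0237683)/(122/365) = 0.070278 → 7.03%.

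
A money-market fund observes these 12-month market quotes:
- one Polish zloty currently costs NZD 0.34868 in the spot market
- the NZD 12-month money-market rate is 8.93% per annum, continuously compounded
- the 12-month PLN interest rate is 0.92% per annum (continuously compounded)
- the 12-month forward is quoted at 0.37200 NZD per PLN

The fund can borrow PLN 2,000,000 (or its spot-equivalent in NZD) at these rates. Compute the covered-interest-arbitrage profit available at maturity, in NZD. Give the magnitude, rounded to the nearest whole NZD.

T = 1 year.
Keep in PLN, deliver into the forward: 2,000,000·1.00924245·0.37200 = NZD 750,876.38.
Swap to NZD now, deposit: 2,000,000·0.34868·1.09340863 = NZD 762,499.44.
The quoted forward undervalues PLN, so borrow PLN, convert to NZD at spot, deposit the NZD at 8.93%, and buy PLN forward at 0.37200 to cover the loan.
Arbitrage profit = |750,876.38 − 762,499.44| = NZD 11,623.

NZD 11,623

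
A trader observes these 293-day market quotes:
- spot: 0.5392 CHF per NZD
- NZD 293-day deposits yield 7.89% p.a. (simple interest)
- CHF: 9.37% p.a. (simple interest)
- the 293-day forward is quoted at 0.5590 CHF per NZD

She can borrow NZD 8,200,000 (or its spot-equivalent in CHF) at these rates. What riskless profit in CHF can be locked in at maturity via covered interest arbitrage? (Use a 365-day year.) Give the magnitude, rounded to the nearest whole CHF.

T = 293/365 years.
Route A — deposit NZD, sell forward: 8,200,000 × 1.063336164 × 0.5590 = CHF 4,874,120.31.
Route B — convert at spot, deposit CHF: 8,200,000 × 0.5392 × 1.075216712 = CHF 4,754,006.18.
The quoted forward overvalues NZD, so borrow CHF, buy NZD at spot, deposit the NZD at 7.89%, and sell the proceeds forward at 0.5590.
Profit = 4,874,120.31 − 4,754,006.18 = CHF 120,114.

CHF 120,114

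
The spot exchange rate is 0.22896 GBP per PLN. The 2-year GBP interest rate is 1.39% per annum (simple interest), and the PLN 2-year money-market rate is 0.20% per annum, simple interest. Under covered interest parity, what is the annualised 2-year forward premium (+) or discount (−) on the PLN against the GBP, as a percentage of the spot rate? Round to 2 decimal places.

+1.19%

T = 2 years.
No-arbitrage forward: 0.22896 × 1.027800 / 1.004000 = 0.23438754 GBP/PLN.
(F − S)/S ÷ T = (0.23438754 − 0.22896)/0.22896/2 = 0.011853 → 1.19%.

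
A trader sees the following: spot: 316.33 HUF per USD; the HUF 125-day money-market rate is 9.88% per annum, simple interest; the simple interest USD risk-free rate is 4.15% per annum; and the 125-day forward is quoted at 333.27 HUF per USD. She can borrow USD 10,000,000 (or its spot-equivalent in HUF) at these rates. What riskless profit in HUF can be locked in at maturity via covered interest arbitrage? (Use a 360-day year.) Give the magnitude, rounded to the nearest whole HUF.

HUF 108,904,517

T = 125/360 years.
Route A — deposit USD, sell forward: 10,000,000 × 1.014409722222 × 333.27 = HUF 3,380,723,281.25.
Route B — convert at spot, deposit HUF: 10,000,000 × 316.33 × 1.034305555556 = HUF 3,271,818,763.89.
The quoted forward overvalues USD, so borrow HUF, buy USD at spot, deposit the USD at 4.15%, and sell the proceeds forward at 333.27.
Profit = 3,380,723,281.25 − 3,271,818,763.89 = HUF 108,904,517.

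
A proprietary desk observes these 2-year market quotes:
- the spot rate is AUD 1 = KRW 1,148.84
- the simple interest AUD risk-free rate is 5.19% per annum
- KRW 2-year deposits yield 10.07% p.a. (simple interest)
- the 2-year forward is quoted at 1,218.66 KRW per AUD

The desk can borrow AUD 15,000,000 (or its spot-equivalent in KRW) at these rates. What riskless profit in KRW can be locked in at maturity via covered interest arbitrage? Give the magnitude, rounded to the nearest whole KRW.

KRW 525,892,020

T = 2 years.
Invest the AUD and cover forward: 15,000,000 × 1.103800 × 1218.66 = KRW 20,177,353,620.00.
Convert at spot and invest in KRW: 15,000,000 × 1148.84 × 1.201400 = KRW 20,703,245,640.00.
The quoted forward undervalues AUD, so borrow AUD, convert to KRW at spot, deposit the KRW at 10.07%, and buy AUD forward at 1,218.66 to cover the loan.
The gap between the two covered legs is KRW 525,892,020.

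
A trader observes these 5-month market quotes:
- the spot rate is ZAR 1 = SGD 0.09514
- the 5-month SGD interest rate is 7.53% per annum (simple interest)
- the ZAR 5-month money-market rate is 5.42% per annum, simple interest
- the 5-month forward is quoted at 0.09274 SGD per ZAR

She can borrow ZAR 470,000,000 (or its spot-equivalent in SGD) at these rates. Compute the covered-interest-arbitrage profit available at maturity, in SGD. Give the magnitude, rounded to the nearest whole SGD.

T = 5/12 years.
Keep in ZAR, deliver into the forward: 470,000,000·1.0225833333·0.09274 = SGD 44,572,157.82.
Swap to SGD now, deposit: 470,000,000·0.09514·1.031375 = SGD 46,118,758.23.
The quoted forward undervalues ZAR, so borrow ZAR, convert to SGD at spot, deposit the SGD at 7.53%, and buy ZAR forward at 0.09274 to cover the loan.
The gap between the two covered legs is SGD 1,546,600.

SGD 1,546,600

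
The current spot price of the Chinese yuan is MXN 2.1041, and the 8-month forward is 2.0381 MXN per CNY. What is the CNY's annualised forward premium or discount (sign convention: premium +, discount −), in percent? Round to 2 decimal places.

T = 8/12 years.
CNY trades forward at -3.13673% vs spot over the period.
Per annum: -0.0313673 / (8/12) = -0.047051 = -4.71%.

-4.71%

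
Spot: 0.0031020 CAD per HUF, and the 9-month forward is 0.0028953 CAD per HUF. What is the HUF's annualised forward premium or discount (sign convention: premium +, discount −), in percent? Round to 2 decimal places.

-8.88%

T = 9/12 years.
HUF trades forward at -6.66344% vs spot over the period.
Per annum: -0.0666344 / (9/12) = -0.088846 = -8.88%.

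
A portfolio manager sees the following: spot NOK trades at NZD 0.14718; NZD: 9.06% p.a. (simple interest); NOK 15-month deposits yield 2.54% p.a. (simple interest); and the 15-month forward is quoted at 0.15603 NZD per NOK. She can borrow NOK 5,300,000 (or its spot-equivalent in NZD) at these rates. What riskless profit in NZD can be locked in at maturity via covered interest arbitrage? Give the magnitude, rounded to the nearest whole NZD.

NZD 15,180

T = 15/12 years.
Keep in NOK, deliver into the forward: 5,300,000·1.031750·0.15603 = NZD 853,214.95.
Swap to NZD now, deposit: 5,300,000·0.14718·1.113250 = NZD 868,395.12.
The quoted forward undervalues NOK, so borrow NOK, convert to NZD at spot, deposit the NZD at 9.06%, and buy NOK forward at 0.15603 to cover the loan.
The gap between the two covered legs is NZD 15,180.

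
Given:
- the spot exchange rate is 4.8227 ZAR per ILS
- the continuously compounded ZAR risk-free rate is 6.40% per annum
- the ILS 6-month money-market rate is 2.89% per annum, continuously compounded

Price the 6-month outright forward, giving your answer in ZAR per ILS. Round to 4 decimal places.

4.9081

T = 6/12 years.
ZAR growth factor: e^(0.0640×6/12) = 1.0325175.
ILS growth factor: e^(0.0289×6/12) = 1.0145549.
Forward (ZAR per ILS) = 4.8227 × 1.0325175 / 1.0145549 = 4.908085.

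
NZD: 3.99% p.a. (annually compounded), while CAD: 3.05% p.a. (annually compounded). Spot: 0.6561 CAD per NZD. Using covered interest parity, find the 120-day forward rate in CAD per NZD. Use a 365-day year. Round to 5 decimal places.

0.65414

T = 120/365 years.
CAD accumulates by (1 + 0.0305)^(120/365) = 1.0099265.
Growth of 1 NZD over T: (1 + 0.0399)^(120/365) = 1.0129459.
So F = 0.6561 × 1.0099265 / 1.0129459 = 0.6541443 (CAD/NZD).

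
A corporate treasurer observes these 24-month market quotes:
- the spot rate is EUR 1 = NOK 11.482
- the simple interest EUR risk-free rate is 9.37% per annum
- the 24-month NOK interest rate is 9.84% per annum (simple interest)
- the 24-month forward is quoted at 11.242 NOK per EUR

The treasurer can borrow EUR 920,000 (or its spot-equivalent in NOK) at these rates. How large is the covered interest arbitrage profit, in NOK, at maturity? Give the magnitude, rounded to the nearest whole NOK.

T = 2 years.
Keep in EUR, deliver into the forward: 920,000·1.187400·11.242 = NOK 12,280,850.74.
Swap to NOK now, deposit: 920,000·11.482·1.196800 = NOK 12,642,324.99.
The quoted forward undervalues EUR, so borrow EUR, convert to NOK at spot, deposit the NOK at 9.84%, and buy EUR forward at 11.242 to cover the loan.
The gap between the two covered legs is NOK 361,474.

NOK 361,474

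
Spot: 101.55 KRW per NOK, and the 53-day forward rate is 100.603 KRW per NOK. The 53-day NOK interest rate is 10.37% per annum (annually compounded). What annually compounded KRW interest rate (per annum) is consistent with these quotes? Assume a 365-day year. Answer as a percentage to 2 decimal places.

3.47%

T = 53/365 years.
By CIP, F/S equals the KRW-to-NOK growth ratio: 100.603/101.55 = 0.9906745.
The NOK side grows by (1 + 0.1037)^(53/365) = 1.0144303.
So the KRW growth factor = 1.0049702.
r = 1.0049702^(365/53) − 1 = 0.034734 → 3.47%.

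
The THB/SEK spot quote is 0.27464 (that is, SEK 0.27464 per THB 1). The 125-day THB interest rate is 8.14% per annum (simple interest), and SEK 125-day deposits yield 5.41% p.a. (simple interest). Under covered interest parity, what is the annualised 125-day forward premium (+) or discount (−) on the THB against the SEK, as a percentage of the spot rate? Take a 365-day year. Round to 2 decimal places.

T = 125/365 years.
CIP forward (SEK per THB) = 0.27464 × 1.0185274/1.0278767 = 0.27214195.
(F − S)/S ÷ T = (0.27214195 − 0.27464)/0.27464/(125/365) = -0.026560 → -2.66%.

-2.66%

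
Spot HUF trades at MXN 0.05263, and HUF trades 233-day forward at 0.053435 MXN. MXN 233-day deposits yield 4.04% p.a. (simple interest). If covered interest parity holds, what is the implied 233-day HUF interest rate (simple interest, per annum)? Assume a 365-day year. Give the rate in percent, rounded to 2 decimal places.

1.62%

T = 233/365 years.
CIP gives F = S · g_MXN/g_HUF, so g_MXN/g_HUF = 0.053435/0.05263 = 1.0152955.
MXN growth factor: 1 + 0.0404×233/365 = 1.0257896.
Hence g_HUF = 1.010336.
r = (1.010336 − 1)/(233/365) = 0.016192 → 1.62%.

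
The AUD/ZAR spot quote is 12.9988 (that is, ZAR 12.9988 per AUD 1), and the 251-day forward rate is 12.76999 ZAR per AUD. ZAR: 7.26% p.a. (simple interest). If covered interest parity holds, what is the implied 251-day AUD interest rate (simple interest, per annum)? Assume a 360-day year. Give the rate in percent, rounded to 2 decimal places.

T = 251/360 years.
By CIP, F/S equals the ZAR-to-AUD growth ratio: 12.76999/12.9988 = 0.9823976.
The ZAR side grows by 1 + 0.0726×251/360 = 1.0506183.
That pins the AUD growth at 1.0694431.
r = (1.0694431 − 1)/(251/360) = 0.099600 → 9.96%.

9.96%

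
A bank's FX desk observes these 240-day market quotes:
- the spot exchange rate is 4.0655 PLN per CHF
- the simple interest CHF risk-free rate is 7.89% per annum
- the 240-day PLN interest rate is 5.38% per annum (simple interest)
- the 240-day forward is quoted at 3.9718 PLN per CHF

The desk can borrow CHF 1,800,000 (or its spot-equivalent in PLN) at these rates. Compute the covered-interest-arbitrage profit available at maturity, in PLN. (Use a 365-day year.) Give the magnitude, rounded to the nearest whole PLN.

T = 240/365 years.
Route A — deposit CHF, sell forward: 1,800,000 × 1.051879452 × 3.9718 = PLN 7,520,138.65.
Route B — convert at spot, deposit PLN: 1,800,000 × 4.0655 × 1.035375342 = PLN 7,576,773.22.
The quoted forward undervalues CHF, so borrow CHF, convert to PLN at spot, deposit the PLN at 5.38%, and buy CHF forward at 3.9718 to cover the loan.
Arbitrage profit = |7,520,138.65 − 7,576,773.22| = PLN 56,635.

PLN 56,635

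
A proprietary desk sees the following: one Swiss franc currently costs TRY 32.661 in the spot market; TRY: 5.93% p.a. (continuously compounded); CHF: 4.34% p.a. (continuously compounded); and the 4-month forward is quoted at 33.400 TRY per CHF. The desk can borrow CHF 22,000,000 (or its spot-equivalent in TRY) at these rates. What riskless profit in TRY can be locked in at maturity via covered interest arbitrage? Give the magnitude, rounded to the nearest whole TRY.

T = 4/12 years.
Route A — deposit CHF, sell forward: 22,000,000 × 1.01457181533 × 33.400 = TRY 745,507,369.90.
Route B — convert at spot, deposit TRY: 22,000,000 × 32.661 × 1.01996332082 = TRY 732,886,484.47.
The quoted forward overvalues CHF, so borrow TRY, buy CHF at spot, deposit the CHF at 4.34%, and sell the proceeds forward at 33.400.
The gap between the two covered legs is TRY 12,620,885.

TRY 12,620,885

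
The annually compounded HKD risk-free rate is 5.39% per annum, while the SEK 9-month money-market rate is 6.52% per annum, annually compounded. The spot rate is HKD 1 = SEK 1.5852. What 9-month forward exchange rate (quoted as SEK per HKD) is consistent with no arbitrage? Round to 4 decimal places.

T = 9/12 years.
SEK growth factor: (1 + 0.0652)^(9/12) = 1.0485119.
Growth of 1 HKD over T: (1 + 0.0539)^(9/12) = 1.0401586.
Forward (SEK per HKD) = 1.5852 × 1.0485119 / 1.0401586 = 1.597930.

1.5979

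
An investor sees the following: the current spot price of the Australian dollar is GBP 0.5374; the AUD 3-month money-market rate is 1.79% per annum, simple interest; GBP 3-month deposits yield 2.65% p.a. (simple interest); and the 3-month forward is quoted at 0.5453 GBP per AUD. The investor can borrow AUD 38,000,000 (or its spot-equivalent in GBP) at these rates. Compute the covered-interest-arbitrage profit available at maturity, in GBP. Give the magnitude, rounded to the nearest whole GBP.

GBP 257,638

T = 3/12 years.
Keep in AUD, deliver into the forward: 38,000,000·1.004475·0.5453 = GBP 20,814,128.27.
Swap to GBP now, deposit: 38,000,000·0.5374·1.006625 = GBP 20,556,490.45.
The quoted forward overvalues AUD, so borrow GBP, buy AUD at spot, deposit the AUD at 1.79%, and sell the proceeds forward at 0.5453.
Arbitrage profit = |20,814,128.27 − 20,556,490.45| = GBP 257,638.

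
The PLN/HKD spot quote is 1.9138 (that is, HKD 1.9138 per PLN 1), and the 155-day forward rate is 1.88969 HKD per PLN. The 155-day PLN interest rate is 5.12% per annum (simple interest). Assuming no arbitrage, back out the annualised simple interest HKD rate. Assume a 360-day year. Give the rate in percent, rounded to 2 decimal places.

2.13%

T = 155/360 years.
CIP gives F = S · g_HKD/g_PLN, so g_HKD/g_PLN = 1.88969/1.9138 = 0.9874020.
The PLN side grows by 1 + 0.0512×155/360 = 1.0220444.
That pins the HKD growth at 1.0091687.
r = (1.0091687 − 1)/(155/360) = 0.021295 → 2.13%.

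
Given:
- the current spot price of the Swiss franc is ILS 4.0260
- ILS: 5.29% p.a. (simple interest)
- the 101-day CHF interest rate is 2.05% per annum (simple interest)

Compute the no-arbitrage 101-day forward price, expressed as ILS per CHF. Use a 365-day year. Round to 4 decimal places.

T = 101/365 years.
ILS accumulates by 1 + 0.0529×101/365 = 1.0146381.
Growth of 1 CHF over T: 1 + 0.0205×101/365 = 1.0056726.
So F = 4.026 × 1.0146381 / 1.0056726 = 4.061892 (ILS/CHF).

4.0619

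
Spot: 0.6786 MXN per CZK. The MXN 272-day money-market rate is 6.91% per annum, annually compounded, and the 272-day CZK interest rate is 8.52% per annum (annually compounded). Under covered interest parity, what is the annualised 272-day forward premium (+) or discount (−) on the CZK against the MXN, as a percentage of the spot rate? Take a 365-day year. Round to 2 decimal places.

T = 272/365 years.
F = S · g_MXN/g_CZK = 0.6786 × 1.051053/1.0628258 = 0.6710832.
(F − S)/S ÷ T = (0.6710832 − 0.6786)/0.6786/(272/365) = -0.014864 → -1.49%.

-1.49%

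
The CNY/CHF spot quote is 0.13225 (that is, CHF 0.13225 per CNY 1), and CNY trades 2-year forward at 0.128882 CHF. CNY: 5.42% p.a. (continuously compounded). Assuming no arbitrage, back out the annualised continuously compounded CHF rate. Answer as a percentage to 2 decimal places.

4.13%

T = 2 years.
F/S = 0.128882/0.13225 = 0.9745331 = (growth of CHF) / (growth of CNY).
The CNY side grows by e^(0.0542×2) = 1.1144935.
That pins the CHF growth at 1.0861108.
Take logs: ln 1.0861108 / 2 = 0.041302, so 4.13%.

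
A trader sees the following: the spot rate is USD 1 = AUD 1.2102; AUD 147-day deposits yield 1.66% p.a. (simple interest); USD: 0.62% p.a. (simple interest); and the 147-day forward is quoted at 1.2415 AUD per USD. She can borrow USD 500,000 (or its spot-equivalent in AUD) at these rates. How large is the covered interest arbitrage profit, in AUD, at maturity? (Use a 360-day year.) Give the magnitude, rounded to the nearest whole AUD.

AUD 13,120

T = 147/360 years.
Invest the USD and cover forward: 500,000 × 1.00253167 × 1.2415 = AUD 622,321.53.
Convert at spot and invest in AUD: 500,000 × 1.2102 × 1.00677833 = AUD 609,201.57.
The quoted forward overvalues USD, so borrow AUD, buy USD at spot, deposit the USD at 0.62%, and sell the proceeds forward at 1.2415.
Arbitrage profit = |622,321.53 − 609,201.57| = AUD 13,120.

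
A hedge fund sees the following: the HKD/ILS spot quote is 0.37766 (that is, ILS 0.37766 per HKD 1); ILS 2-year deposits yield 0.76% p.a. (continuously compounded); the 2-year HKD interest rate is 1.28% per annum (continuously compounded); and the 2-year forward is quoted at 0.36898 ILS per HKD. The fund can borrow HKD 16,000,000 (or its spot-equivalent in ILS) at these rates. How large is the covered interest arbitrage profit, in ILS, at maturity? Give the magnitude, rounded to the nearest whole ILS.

T = 2 years.
Keep in HKD, deliver into the forward: 16,000,000·1.025930494·0.36898 = ILS 6,056,765.34.
Swap to ILS now, deposit: 16,000,000·0.37766·1.015316108 = ILS 6,135,108.50.
The quoted forward undervalues HKD, so borrow HKD, convert to ILS at spot, deposit the ILS at 0.76%, and buy HKD forward at 0.36898 to cover the loan.
Profit = 6,135,108.50 − 6,056,765.34 = ILS 78,343.

ILS 78,343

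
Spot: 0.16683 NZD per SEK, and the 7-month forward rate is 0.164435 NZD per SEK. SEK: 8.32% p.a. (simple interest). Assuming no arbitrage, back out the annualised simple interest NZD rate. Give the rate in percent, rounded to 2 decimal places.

5.74%

T = 7/12 years.
F/S = 0.164435/0.16683 = 0.9856441 = (growth of NZD) / (growth of SEK).
SEK growth factor: 1 + 0.0832×7/12 = 1.0485333.
Hence g_NZD = 1.0334807.
(1.0334807 − 1)/T = 0.057395, i.e. 5.74%.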